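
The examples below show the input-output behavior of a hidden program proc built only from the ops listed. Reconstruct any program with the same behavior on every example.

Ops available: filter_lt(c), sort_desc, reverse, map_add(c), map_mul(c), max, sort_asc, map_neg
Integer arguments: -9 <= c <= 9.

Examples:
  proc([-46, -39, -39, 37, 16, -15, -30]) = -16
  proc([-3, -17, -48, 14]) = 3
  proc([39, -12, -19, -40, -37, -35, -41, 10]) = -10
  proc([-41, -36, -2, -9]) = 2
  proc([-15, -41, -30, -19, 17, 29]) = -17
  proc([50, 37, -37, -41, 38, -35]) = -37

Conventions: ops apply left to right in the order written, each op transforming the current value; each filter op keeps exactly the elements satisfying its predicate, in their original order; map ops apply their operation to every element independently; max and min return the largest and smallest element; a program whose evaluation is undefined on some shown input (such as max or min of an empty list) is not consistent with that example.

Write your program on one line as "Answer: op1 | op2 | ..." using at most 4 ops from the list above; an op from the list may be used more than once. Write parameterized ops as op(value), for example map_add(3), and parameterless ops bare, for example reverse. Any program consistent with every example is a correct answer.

map_neg | reverse | filter_lt(9) | max

Check, running the answer program on each example:
  [-46, -39, -39, 37, 16, -15, -30] -> [46, 39, 39, -37, -16, 15, 30] -> [30, 15, -16, -37, 39, 39, 46] -> [-16, -37] -> -16
  [-3, -17, -48, 14] -> [3, 17, 48, -14] -> [-14, 48, 17, 3] -> [-14, 3] -> 3
  [39, -12, -19, -40, -37, -35, -41, 10] -> [-39, 12, 19, 40, 37, 35, 41, -10] -> [-10, 41, 35, 37, 40, 19, 12, -39] -> [-10, -39] -> -10
  [-41, -36, -2, -9] -> [41, 36, 2, 9] -> [9, 2, 36, 41] -> [2] -> 2
  [-15, -41, -30, -19, 17, 29] -> [15, 41, 30, 19, -17, -29] -> [-29, -17, 19, 30, 41, 15] -> [-29, -17] -> -17
  [50, 37, -37, -41, 38, -35] -> [-50, -37, 37, 41, -38, 35] -> [35, -38, 41, 37, -37, -50] -> [-38, -37, -50] -> -37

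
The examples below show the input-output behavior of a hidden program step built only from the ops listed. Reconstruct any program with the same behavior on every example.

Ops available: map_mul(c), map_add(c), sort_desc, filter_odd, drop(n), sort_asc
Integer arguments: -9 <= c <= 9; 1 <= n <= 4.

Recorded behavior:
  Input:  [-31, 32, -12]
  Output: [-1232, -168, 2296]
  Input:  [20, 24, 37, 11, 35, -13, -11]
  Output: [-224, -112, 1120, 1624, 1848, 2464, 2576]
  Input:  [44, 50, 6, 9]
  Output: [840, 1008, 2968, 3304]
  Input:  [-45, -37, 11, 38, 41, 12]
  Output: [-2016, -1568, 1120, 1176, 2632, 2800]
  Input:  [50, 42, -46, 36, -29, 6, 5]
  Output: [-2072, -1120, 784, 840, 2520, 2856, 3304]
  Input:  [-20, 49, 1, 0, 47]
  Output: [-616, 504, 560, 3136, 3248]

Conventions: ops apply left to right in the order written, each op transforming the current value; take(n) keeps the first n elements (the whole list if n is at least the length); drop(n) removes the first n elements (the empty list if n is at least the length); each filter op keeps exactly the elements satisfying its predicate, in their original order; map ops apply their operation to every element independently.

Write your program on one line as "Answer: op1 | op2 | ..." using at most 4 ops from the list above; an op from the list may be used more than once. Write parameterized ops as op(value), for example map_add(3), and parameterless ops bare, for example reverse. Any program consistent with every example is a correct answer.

sort_asc | map_add(9) | map_mul(7) | map_mul(8)

Check, running the answer program on each example:
  [-31, 32, -12] -> [-31, -12, 32] -> [-22, -3, 41] -> [-154, -21, 287] -> [-1232, -168, 2296]
  [20, 24, 37, 11, 35, -13, -11] -> [-13, -11, 11, 20, 24, 35, 37] -> [-4, -2, 20, 29, 33, 44, 46] -> [-28, -14, 140, 203, 231, 308, 322] -> [-224, -112, 1120, 1624, 1848, 2464, 2576]
  [44, 50, 6, 9] -> [6, 9, 44, 50] -> [15, 18, 53, 59] -> [105, 126, 371, 413] -> [840, 1008, 2968, 3304]
  [-45, -37, 11, 38, 41, 12] -> [-45, -37, 11, 12, 38, 41] -> [-36, -28, 20, 21, 47, 50] -> [-252, -196, 140, 147, 329, 350] -> [-2016, -1568, 1120, 1176, 2632, 2800]
  [50, 42, -46, 36, -29, 6, 5] -> [-46, -29, 5, 6, 36, 42, 50] -> [-37, -20, 14, 15, 45, 51, 59] -> [-259, -140, 98, 105, 315, 357, 413] -> [-2072, -1120, 784, 840, 2520, 2856, 3304]
  [-20, 49, 1, 0, 47] -> [-20, 0, 1, 47, 49] -> [-11, 9, 10, 56, 58] -> [-77, 63, 70, 392, 406] -> [-616, 504, 560, 3136, 3248]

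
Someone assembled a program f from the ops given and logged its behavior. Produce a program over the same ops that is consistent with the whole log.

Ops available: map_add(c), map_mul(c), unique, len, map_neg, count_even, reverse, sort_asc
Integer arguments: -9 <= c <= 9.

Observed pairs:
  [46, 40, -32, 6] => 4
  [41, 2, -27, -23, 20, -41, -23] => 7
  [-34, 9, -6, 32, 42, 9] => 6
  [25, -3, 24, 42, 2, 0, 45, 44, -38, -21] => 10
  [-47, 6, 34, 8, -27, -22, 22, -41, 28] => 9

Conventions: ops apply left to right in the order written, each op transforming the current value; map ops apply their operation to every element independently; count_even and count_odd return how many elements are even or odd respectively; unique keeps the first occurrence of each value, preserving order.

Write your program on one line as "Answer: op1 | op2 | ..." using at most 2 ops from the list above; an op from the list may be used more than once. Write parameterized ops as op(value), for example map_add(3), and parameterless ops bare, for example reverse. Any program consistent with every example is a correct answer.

map_mul(-2) | count_even

Check, running the answer program on each example:
  [46, 40, -32, 6] -> [-92, -80, 64, -12] -> 4
  [41, 2, -27, -23, 20, -41, -23] -> [-82, -4, 54, 46, -40, 82, 46] -> 7
  [-34, 9, -6, 32, 42, 9] -> [68, -18, 12, -64, -84, -18] -> 6
  [25, -3, 24, 42, 2, 0, 45, 44, -38, -21] -> [-50, 6, -48, -84, -4, 0, -90, -88, 76, 42] -> 10
  [-47, 6, 34, 8, -27, -22, 22, -41, 28] -> [94, -12, -68, -16, 54, 44, -44, 82, -56] -> 9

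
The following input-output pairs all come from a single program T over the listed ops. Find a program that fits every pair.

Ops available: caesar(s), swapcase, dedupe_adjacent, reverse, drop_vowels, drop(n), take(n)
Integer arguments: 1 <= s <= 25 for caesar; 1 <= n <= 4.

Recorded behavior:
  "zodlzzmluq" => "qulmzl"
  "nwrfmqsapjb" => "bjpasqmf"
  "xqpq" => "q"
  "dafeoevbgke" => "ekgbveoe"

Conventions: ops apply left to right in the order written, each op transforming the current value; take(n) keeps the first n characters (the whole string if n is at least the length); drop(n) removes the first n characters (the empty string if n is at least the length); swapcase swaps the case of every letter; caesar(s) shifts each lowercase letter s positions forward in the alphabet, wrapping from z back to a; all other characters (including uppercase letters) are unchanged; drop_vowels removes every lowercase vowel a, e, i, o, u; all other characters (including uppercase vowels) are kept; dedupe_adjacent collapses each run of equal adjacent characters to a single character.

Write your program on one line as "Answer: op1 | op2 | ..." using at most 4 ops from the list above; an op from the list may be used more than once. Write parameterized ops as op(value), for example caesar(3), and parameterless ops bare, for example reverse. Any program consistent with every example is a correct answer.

dedupe_adjacent | drop(3) | reverse

Check, running the answer program on each example:
  "zodlzzmluq" -> "zodlzmluq" -> "lzmluq" -> "qulmzl"
  "nwrfmqsapjb" -> "nwrfmqsapjb" -> "fmqsapjb" -> "bjpasqmf"
  "xqpq" -> "xqpq" -> "q" -> "q"
  "dafeoevbgke" -> "dafeoevbgke" -> "eoevbgke" -> "ekgbveoe"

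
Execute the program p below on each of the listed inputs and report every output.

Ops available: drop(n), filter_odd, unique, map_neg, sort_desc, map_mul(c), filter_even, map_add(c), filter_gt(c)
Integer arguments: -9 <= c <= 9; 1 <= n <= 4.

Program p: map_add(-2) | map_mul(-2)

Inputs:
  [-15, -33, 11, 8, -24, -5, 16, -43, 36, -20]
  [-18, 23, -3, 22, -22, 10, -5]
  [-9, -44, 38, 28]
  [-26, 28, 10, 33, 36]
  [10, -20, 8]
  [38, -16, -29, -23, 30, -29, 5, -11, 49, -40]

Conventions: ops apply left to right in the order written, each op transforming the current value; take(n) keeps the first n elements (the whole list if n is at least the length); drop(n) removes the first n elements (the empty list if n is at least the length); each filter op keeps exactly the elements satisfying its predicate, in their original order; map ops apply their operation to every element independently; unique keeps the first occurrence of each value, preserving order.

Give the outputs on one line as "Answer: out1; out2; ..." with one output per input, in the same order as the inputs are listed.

Execution, op by op:
  [-15, -33, 11, 8, -24, -5, 16, -43, 36, -20] -> [-17, -35, 9, 6, -26, -7, 14, -45, 34, -22] -> [34, 70, -18, -12, 52, 14, -28, 90, -68, 44]
  [-18, 23, -3, 22, -22, 10, -5] -> [-20, 21, -5, 20, -24, 8, -7] -> [40, -42, 10, -40, 48, -16, 14]
  [-9, -44, 38, 28] -> [-11, -46, 36, 26] -> [22, 92, -72, -52]
  [-26, 28, 10, 33, 36] -> [-28, 26, 8, 31, 34] -> [56, -52, -16, -62, -68]
  [10, -20, 8] -> [8, -22, 6] -> [-16, 44, -12]
  [38, -16, -29, -23, 30, -29, 5, -11, 49, -40] -> [36, -18, -31, -25, 28, -31, 3, -13, 47, -42] -> [-72, 36, 62, 50, -56, 62, -6, 26, -94, 84]

[34, 70, -18, -12, 52, 14, -28, 90, -68, 44]; [40, -42, 10, -40, 48, -16, 14]; [22, 92, -72, -52]; [56, -52, -16, -62, -68]; [-16, 44, -12]; [-72, 36, 62, 50, -56, 62, -6, 26, -94, 84]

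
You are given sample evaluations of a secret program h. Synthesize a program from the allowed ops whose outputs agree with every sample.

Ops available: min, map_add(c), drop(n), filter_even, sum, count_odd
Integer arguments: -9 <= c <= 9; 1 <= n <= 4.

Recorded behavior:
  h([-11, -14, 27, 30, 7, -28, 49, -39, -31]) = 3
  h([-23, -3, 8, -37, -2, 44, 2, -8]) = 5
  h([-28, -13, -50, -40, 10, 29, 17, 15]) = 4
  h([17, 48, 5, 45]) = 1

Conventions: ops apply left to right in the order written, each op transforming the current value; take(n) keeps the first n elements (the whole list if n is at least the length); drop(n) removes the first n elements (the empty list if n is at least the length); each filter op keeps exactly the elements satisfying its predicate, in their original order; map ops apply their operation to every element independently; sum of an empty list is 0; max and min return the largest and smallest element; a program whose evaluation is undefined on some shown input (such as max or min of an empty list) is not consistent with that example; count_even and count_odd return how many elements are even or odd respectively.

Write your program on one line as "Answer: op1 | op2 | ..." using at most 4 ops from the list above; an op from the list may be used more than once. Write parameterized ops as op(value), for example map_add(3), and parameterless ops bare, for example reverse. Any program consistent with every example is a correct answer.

map_add(9) | map_add(-4) | count_odd

Check, running the answer program on each example:
  [-11, -14, 27, 30, 7, -28, 49, -39, -31] -> [-2, -5, 36, 39, 16, -19, 58, -30, -22] -> [-6, -9, 32, 35, 12, -23, 54, -34, -26] -> 3
  [-23, -3, 8, -37, -2, 44, 2, -8] -> [-14, 6, 17, -28, 7, 53, 11, 1] -> [-18, 2, 13, -32, 3, 49, 7, -3] -> 5
  [-28, -13, -50, -40, 10, 29, 17, 15] -> [-19, -4, -41, -31, 19, 38, 26, 24] -> [-23, -8, -45, -35, 15, 34, 22, 20] -> 4
  [17, 48, 5, 45] -> [26, 57, 14, 54] -> [22, 53, 10, 50] -> 1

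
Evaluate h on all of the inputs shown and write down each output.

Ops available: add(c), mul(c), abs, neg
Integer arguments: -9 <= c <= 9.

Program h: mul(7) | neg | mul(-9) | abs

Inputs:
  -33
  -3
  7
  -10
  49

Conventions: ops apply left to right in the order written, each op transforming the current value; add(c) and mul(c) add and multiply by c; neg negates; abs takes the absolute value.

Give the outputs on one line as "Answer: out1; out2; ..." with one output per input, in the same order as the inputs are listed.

Execution, op by op:
  -33 -> -231 -> 231 -> -2079 -> 2079
  -3 -> -21 -> 21 -> -189 -> 189
  7 -> 49 -> -49 -> 441 -> 441
  -10 -> -70 -> 70 -> -630 -> 630
  49 -> 343 -> -343 -> 3087 -> 3087

2079; 189; 441; 630; 3087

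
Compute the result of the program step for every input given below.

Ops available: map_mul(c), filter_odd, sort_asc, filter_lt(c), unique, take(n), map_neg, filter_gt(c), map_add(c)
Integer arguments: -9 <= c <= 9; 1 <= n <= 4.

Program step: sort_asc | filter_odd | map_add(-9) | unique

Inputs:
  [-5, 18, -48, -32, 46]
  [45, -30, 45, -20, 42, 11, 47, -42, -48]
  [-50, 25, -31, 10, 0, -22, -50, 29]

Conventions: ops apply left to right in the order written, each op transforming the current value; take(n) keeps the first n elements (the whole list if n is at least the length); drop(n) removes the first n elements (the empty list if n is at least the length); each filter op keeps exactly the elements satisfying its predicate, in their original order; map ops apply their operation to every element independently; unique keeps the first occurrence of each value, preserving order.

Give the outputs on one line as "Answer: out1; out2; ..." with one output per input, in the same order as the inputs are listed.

[-14]; [2, 36, 38]; [-40, 16, 20]

Execution, op by op:
  [-5, 18, -48, -32, 46] -> [-48, -32, -5, 18, 46] -> [-5] -> [-14] -> [-14]
  [45, -30, 45, -20, 42, 11, 47, -42, -48] -> [-48, -42, -30, -20, 11, 42, 45, 45, 47] -> [11, 45, 45, 47] -> [2, 36, 36, 38] -> [2, 36, 38]
  [-50, 25, -31, 10, 0, -22, -50, 29] -> [-50, -50, -31, -22, 0, 10, 25, 29] -> [-31, 25, 29] -> [-40, 16, 20] -> [-40, 16, 20]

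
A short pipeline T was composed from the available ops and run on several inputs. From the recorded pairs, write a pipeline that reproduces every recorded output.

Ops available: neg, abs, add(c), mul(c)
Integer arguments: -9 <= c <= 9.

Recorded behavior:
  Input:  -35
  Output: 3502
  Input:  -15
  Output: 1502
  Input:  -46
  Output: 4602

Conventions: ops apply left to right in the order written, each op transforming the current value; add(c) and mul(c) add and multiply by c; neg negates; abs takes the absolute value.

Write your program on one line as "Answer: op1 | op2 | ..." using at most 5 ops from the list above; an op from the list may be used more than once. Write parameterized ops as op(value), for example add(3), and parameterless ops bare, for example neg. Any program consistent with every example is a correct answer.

mul(-5) | mul(-5) | mul(-4) | add(9) | add(-7)

Check, running the answer program on each example:
  -35 -> 175 -> -875 -> 3500 -> 3509 -> 3502
  -15 -> 75 -> -375 -> 1500 -> 1509 -> 1502
  -46 -> 230 -> -1150 -> 4600 -> 4609 -> 4602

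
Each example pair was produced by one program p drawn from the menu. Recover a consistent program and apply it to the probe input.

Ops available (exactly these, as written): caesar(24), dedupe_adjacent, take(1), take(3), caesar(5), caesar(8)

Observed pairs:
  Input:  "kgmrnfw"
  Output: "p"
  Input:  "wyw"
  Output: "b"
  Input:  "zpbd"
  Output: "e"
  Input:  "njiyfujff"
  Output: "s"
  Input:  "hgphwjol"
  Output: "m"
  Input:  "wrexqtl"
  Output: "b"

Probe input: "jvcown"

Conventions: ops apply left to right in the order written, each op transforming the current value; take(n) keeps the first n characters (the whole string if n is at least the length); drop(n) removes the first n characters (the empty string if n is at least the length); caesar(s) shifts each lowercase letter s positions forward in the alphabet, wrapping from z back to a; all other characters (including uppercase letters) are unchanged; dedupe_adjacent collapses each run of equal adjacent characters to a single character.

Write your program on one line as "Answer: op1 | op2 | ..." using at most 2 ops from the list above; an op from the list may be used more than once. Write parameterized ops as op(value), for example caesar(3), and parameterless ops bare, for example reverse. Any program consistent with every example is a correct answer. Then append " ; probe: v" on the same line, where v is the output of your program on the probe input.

take(1) | caesar(5) ; probe: "o"

Check, running the answer program on each example:
  "kgmrnfw" -> "k" -> "p"
  "wyw" -> "w" -> "b"
  "zpbd" -> "z" -> "e"
  "njiyfujff" -> "n" -> "s"
  "hgphwjol" -> "h" -> "m"
  "wrexqtl" -> "w" -> "b"
  probe: "jvcown" -> "j" -> "o"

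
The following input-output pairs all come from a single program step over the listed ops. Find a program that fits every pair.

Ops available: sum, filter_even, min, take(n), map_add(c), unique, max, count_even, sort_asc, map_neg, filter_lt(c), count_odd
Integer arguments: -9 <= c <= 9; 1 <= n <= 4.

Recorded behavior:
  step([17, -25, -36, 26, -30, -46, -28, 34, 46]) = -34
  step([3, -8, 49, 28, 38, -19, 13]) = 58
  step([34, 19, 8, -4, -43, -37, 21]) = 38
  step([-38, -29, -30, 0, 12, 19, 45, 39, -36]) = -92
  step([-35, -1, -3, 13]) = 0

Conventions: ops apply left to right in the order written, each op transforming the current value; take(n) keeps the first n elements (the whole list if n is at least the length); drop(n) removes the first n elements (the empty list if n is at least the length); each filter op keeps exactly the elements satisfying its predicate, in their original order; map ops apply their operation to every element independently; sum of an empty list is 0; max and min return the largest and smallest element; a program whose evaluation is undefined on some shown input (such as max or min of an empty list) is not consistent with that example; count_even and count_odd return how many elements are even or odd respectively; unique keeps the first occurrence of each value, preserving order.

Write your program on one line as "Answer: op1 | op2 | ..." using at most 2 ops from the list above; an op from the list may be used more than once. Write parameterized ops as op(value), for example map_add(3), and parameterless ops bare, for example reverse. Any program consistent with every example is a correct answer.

filter_even | sum

Check, running the answer program on each example:
  [17, -25, -36, 26, -30, -46, -28, 34, 46] -> [-36, 26, -30, -46, -28, 34, 46] -> -34
  [3, -8, 49, 28, 38, -19, 13] -> [-8, 28, 38] -> 58
  [34, 19, 8, -4, -43, -37, 21] -> [34, 8, -4] -> 38
  [-38, -29, -30, 0, 12, 19, 45, 39, -36] -> [-38, -30, 0, 12, -36] -> -92
  [-35, -1, -3, 13] -> [] -> 0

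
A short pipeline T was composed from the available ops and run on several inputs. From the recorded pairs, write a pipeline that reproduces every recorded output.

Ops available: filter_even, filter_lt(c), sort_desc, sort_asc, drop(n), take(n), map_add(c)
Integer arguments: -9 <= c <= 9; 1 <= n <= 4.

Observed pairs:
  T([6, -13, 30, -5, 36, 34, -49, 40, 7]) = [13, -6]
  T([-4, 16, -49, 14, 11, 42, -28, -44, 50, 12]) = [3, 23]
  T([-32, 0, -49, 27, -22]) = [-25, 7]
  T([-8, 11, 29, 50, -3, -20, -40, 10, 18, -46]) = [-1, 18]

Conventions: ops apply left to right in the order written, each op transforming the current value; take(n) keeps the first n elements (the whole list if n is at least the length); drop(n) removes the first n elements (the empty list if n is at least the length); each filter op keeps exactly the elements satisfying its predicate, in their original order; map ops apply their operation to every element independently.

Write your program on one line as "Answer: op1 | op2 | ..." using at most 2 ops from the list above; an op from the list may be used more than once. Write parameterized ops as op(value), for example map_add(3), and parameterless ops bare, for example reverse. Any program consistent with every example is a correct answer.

map_add(7) | take(2)

Check, running the answer program on each example:
  [6, -13, 30, -5, 36, 34, -49, 40, 7] -> [13, -6, 37, 2, 43, 41, -42, 47, 14] -> [13, -6]
  [-4, 16, -49, 14, 11, 42, -28, -44, 50, 12] -> [3, 23, -42, 21, 18, 49, -21, -37, 57, 19] -> [3, 23]
  [-32, 0, -49, 27, -22] -> [-25, 7, -42, 34, -15] -> [-25, 7]
  [-8, 11, 29, 50, -3, -20, -40, 10, 18, -46] -> [-1, 18, 36, 57, 4, -13, -33, 17, 25, -39] -> [-1, 18]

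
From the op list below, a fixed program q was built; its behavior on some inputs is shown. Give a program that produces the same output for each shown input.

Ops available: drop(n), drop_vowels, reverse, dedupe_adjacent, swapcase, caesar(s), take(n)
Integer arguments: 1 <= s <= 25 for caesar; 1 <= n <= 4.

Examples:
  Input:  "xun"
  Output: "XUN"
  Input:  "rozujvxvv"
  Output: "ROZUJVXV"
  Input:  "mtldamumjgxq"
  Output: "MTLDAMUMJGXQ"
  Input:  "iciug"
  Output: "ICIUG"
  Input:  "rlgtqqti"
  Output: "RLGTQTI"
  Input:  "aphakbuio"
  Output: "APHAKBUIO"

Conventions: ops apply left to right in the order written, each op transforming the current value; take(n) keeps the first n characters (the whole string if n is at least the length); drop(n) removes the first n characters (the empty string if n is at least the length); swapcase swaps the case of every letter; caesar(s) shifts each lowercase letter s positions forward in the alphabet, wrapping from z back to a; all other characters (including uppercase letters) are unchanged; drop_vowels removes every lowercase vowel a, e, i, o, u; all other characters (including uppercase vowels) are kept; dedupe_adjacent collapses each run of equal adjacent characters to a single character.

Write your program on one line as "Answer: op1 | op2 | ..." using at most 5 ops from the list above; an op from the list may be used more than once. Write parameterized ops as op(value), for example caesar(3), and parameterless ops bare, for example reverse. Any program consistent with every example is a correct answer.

reverse | swapcase | dedupe_adjacent | reverse

Check, running the answer program on each example:
  "xun" -> "nux" -> "NUX" -> "NUX" -> "XUN"
  "rozujvxvv" -> "vvxvjuzor" -> "VVXVJUZOR" -> "VXVJUZOR" -> "ROZUJVXV"
  "mtldamumjgxq" -> "qxgjmumadltm" -> "QXGJMUMADLTM" -> "QXGJMUMADLTM" -> "MTLDAMUMJGXQ"
  "iciug" -> "guici" -> "GUICI" -> "GUICI" -> "ICIUG"
  "rlgtqqti" -> "itqqtglr" -> "ITQQTGLR" -> "ITQTGLR" -> "RLGTQTI"
  "aphakbuio" -> "oiubkahpa" -> "OIUBKAHPA" -> "OIUBKAHPA" -> "APHAKBUIO"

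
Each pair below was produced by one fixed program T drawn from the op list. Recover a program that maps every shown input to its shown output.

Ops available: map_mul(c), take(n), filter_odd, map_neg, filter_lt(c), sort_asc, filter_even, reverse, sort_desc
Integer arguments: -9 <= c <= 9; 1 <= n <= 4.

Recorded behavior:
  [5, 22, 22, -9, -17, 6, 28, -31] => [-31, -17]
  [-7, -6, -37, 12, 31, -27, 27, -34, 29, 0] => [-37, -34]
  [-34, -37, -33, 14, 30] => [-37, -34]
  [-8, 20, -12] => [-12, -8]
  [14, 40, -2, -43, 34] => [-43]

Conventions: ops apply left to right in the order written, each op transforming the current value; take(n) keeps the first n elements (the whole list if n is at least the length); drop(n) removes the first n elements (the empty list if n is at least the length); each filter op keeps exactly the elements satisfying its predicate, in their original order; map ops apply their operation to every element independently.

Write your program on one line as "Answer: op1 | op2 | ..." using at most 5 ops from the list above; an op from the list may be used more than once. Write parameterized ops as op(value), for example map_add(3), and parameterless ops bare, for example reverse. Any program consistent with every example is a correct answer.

reverse | sort_desc | filter_lt(-4) | sort_asc | take(2)

Check, running the answer program on each example:
  [5, 22, 22, -9, -17, 6, 28, -31] -> [-31, 28, 6, -17, -9, 22, 22, 5] -> [28, 22, 22, 6, 5, -9, -17, -31] -> [-9, -17, -31] -> [-31, -17, -9] -> [-31, -17]
  [-7, -6, -37, 12, 31, -27, 27, -34, 29, 0] -> [0, 29, -34, 27, -27, 31, 12, -37, -6, -7] -> [31, 29, 27, 12, 0, -6, -7, -27, -34, -37] -> [-6, -7, -27, -34, -37] -> [-37, -34, -27, -7, -6] -> [-37, -34]
  [-34, -37, -33, 14, 30] -> [30, 14, -33, -37, -34] -> [30, 14, -33, -34, -37] -> [-33, -34, -37] -> [-37, -34, -33] -> [-37, -34]
  [-8, 20, -12] -> [-12, 20, -8] -> [20, -8, -12] -> [-8, -12] -> [-12, -8] -> [-12, -8]
  [14, 40, -2, -43, 34] -> [34, -43, -2, 40, 14] -> [40, 34, 14, -2, -43] -> [-43] -> [-43] -> [-43]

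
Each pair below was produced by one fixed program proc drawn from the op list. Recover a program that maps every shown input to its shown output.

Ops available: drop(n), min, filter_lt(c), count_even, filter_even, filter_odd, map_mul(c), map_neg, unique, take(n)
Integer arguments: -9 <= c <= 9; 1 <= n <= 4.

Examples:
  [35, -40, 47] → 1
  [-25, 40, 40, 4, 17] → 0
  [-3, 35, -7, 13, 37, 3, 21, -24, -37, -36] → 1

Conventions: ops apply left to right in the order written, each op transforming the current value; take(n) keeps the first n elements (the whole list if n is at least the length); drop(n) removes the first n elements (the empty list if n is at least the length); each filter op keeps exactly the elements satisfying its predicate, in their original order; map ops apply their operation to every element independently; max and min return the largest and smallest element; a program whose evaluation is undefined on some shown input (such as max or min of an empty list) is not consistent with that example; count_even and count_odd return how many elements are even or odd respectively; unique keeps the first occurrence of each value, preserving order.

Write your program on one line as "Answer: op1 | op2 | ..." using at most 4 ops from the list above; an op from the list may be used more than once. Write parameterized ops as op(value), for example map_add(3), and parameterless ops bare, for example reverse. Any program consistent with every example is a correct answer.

filter_lt(-8) | take(2) | count_even

Check, running the answer program on each example:
  [35, -40, 47] -> [-40] -> [-40] -> 1
  [-25, 40, 40, 4, 17] -> [-25] -> [-25] -> 0
  [-3, 35, -7, 13, 37, 3, 21, -24, -37, -36] -> [-24, -37, -36] -> [-24, -37] -> 1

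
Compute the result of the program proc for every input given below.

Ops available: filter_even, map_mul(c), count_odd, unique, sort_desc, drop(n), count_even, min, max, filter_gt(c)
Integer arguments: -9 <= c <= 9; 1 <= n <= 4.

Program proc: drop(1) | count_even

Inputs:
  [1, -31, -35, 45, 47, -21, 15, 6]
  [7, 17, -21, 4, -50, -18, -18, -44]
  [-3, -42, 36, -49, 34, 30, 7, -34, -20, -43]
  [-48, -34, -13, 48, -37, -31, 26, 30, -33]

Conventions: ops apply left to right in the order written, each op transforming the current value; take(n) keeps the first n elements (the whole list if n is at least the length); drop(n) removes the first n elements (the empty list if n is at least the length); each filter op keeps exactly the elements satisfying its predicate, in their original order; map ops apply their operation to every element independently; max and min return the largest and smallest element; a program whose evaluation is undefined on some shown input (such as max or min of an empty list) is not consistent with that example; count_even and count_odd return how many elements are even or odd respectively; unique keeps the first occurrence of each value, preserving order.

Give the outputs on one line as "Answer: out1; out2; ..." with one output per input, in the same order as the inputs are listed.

Execution, op by op:
  [1, -31, -35, 45, 47, -21, 15, 6] -> [-31, -35, 45, 47, -21, 15, 6] -> 1
  [7, 17, -21, 4, -50, -18, -18, -44] -> [17, -21, 4, -50, -18, -18, -44] -> 5
  [-3, -42, 36, -49, 34, 30, 7, -34, -20, -43] -> [-42, 36, -49, 34, 30, 7, -34, -20, -43] -> 6
  [-48, -34, -13, 48, -37, -31, 26, 30, -33] -> [-34, -13, 48, -37, -31, 26, 30, -33] -> 4

1; 5; 6; 4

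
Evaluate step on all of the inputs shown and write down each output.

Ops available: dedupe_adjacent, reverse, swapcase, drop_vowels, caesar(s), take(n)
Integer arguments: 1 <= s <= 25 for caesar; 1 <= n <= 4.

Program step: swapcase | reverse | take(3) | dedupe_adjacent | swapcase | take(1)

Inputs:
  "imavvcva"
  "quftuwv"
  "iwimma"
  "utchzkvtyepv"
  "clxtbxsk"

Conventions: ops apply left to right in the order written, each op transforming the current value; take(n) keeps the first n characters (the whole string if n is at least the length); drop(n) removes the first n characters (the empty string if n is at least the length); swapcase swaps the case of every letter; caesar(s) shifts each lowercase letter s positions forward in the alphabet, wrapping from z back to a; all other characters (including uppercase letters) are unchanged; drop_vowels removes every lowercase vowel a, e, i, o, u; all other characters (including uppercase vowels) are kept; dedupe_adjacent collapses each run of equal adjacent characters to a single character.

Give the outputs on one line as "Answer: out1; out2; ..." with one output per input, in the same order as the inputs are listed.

Execution, op by op:
  "imavvcva" -> "IMAVVCVA" -> "AVCVVAMI" -> "AVC" -> "AVC" -> "avc" -> "a"
  "quftuwv" -> "QUFTUWV" -> "VWUTFUQ" -> "VWU" -> "VWU" -> "vwu" -> "v"
  "iwimma" -> "IWIMMA" -> "AMMIWI" -> "AMM" -> "AM" -> "am" -> "a"
  "utchzkvtyepv" -> "UTCHZKVTYEPV" -> "VPEYTVKZHCTU" -> "VPE" -> "VPE" -> "vpe" -> "v"
  "clxtbxsk" -> "CLXTBXSK" -> "KSXBTXLC" -> "KSX" -> "KSX" -> "ksx" -> "k"

"a"; "v"; "a"; "v"; "k"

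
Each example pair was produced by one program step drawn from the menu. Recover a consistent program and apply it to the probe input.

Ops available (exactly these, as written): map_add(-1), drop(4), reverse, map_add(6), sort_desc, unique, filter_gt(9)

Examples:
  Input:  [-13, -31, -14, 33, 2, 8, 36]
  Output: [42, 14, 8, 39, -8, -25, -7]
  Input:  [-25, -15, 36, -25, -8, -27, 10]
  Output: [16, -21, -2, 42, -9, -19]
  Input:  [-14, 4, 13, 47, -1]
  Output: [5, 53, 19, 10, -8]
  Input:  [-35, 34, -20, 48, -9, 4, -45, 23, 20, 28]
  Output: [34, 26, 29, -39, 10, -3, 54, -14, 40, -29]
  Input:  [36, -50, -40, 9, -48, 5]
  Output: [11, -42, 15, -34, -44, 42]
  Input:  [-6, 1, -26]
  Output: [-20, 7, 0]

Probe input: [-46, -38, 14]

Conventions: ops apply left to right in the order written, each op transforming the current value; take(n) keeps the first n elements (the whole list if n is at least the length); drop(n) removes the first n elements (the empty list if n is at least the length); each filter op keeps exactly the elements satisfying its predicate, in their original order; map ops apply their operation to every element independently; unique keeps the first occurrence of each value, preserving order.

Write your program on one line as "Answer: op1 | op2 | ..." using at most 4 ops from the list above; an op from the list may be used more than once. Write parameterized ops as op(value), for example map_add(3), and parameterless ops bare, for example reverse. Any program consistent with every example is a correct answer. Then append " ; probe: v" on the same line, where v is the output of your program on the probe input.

unique | map_add(6) | reverse ; probe: [20, -32, -40]

Check, running the answer program on each example:
  [-13, -31, -14, 33, 2, 8, 36] -> [-13, -31, -14, 33, 2, 8, 36] -> [-7, -25, -8, 39, 8, 14, 42] -> [42, 14, 8, 39, -8, -25, -7]
  [-25, -15, 36, -25, -8, -27, 10] -> [-25, -15, 36, -8, -27, 10] -> [-19, -9, 42, -2, -21, 16] -> [16, -21, -2, 42, -9, -19]
  [-14, 4, 13, 47, -1] -> [-14, 4, 13, 47, -1] -> [-8, 10, 19, 53, 5] -> [5, 53, 19, 10, -8]
  [-35, 34, -20, 48, -9, 4, -45, 23, 20, 28] -> [-35, 34, -20, 48, -9, 4, -45, 23, 20, 28] -> [-29, 40, -14, 54, -3, 10, -39, 29, 26, 34] -> [34, 26, 29, -39, 10, -3, 54, -14, 40, -29]
  [36, -50, -40, 9, -48, 5] -> [36, -50, -40, 9, -48, 5] -> [42, -44, -34, 15, -42, 11] -> [11, -42, 15, -34, -44, 42]
  [-6, 1, -26] -> [-6, 1, -26] -> [0, 7, -20] -> [-20, 7, 0]
  probe: [-46, -38, 14] -> [-46, -38, 14] -> [-40, -32, 20] -> [20, -32, -40]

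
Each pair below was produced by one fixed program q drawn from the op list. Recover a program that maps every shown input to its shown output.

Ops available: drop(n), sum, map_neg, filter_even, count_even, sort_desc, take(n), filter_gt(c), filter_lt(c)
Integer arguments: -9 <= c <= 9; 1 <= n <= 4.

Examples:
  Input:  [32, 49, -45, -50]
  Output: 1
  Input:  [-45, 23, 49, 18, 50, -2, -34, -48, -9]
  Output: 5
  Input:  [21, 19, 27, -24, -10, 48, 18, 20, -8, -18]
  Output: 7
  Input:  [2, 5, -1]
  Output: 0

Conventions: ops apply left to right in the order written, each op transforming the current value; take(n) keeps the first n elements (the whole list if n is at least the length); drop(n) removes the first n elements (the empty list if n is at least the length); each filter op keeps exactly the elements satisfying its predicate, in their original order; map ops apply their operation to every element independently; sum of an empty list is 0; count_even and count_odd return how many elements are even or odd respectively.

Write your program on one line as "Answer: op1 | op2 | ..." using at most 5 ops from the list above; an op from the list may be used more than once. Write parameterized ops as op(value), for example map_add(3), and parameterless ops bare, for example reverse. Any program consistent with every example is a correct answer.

drop(1) | sort_desc | map_neg | count_even

Check, running the answer program on each example:
  [32, 49, -45, -50] -> [49, -45, -50] -> [49, -45, -50] -> [-49, 45, 50] -> 1
  [-45, 23, 49, 18, 50, -2, -34, -48, -9] -> [23, 49, 18, 50, -2, -34, -48, -9] -> [50, 49, 23, 18, -2, -9, -34, -48] -> [-50, -49, -23, -18, 2, 9, 34, 48] -> 5
  [21, 19, 27, -24, -10, 48, 18, 20, -8, -18] -> [19, 27, -24, -10, 48, 18, 20, -8, -18] -> [48, 27, 20, 19, 18, -8, -10, -18, -24] -> [-48, -27, -20, -19, -18, 8, 10, 18, 24] -> 7
  [2, 5, -1] -> [5, -1] -> [5, -1] -> [-5, 1] -> 0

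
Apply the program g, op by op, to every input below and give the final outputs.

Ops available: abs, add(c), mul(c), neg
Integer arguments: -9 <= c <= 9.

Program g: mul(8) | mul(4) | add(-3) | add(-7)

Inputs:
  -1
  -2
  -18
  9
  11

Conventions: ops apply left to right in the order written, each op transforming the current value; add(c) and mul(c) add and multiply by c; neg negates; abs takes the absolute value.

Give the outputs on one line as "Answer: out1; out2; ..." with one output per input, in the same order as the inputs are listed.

-42; -74; -586; 278; 342

Execution, op by op:
  -1 -> -8 -> -32 -> -35 -> -42
  -2 -> -16 -> -64 -> -67 -> -74
  -18 -> -144 -> -576 -> -579 -> -586
  9 -> 72 -> 288 -> 285 -> 278
  11 -> 88 -> 352 -> 349 -> 342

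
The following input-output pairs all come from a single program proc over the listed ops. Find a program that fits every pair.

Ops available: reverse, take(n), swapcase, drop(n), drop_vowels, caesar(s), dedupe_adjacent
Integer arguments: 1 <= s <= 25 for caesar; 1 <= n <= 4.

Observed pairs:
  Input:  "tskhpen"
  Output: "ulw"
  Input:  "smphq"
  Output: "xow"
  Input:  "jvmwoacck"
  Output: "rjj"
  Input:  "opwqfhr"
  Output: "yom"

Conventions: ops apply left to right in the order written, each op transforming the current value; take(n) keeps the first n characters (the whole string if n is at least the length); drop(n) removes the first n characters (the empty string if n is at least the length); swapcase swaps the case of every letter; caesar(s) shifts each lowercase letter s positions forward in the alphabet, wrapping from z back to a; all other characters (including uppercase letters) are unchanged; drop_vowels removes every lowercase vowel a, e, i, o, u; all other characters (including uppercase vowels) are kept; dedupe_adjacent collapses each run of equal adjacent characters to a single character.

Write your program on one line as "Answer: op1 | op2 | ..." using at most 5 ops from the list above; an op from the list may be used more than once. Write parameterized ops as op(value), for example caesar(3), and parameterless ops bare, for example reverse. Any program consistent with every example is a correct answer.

swapcase | reverse | swapcase | caesar(7) | take(3)

Check, running the answer program on each example:
  "tskhpen" -> "TSKHPEN" -> "NEPHKST" -> "nephkst" -> "ulworza" -> "ulw"
  "smphq" -> "SMPHQ" -> "QHPMS" -> "qhpms" -> "xowtz" -> "xow"
  "jvmwoacck" -> "JVMWOACCK" -> "KCCAOWMVJ" -> "kccaowmvj" -> "rjjhvdtcq" -> "rjj"
  "opwqfhr" -> "OPWQFHR" -> "RHFQWPO" -> "rhfqwpo" -> "yomxdwv" -> "yom"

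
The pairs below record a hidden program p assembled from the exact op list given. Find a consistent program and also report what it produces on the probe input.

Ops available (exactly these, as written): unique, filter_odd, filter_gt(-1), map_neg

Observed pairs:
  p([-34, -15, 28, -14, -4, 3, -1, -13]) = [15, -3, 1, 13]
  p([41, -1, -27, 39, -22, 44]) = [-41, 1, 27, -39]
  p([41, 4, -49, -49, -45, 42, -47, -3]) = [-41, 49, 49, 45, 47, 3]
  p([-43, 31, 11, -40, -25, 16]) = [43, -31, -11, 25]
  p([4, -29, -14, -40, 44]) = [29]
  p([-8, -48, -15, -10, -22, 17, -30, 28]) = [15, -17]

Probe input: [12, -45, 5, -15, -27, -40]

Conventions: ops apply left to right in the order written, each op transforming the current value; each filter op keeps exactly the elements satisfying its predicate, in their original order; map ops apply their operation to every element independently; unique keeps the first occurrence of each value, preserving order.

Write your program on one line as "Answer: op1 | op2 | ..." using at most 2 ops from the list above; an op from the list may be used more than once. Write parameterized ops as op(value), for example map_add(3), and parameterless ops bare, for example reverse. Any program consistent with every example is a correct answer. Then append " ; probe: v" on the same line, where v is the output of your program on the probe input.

map_neg | filter_odd ; probe: [45, -5, 15, 27]

Check, running the answer program on each example:
  [-34, -15, 28, -14, -4, 3, -1, -13] -> [34, 15, -28, 14, 4, -3, 1, 13] -> [15, -3, 1, 13]
  [41, -1, -27, 39, -22, 44] -> [-41, 1, 27, -39, 22, -44] -> [-41, 1, 27, -39]
  [41, 4, -49, -49, -45, 42, -47, -3] -> [-41, -4, 49, 49, 45, -42, 47, 3] -> [-41, 49, 49, 45, 47, 3]
  [-43, 31, 11, -40, -25, 16] -> [43, -31, -11, 40, 25, -16] -> [43, -31, -11, 25]
  [4, -29, -14, -40, 44] -> [-4, 29, 14, 40, -44] -> [29]
  [-8, -48, -15, -10, -22, 17, -30, 28] -> [8, 48, 15, 10, 22, -17, 30, -28] -> [15, -17]
  probe: [12, -45, 5, -15, -27, -40] -> [-12, 45, -5, 15, 27, 40] -> [45, -5, 15, 27]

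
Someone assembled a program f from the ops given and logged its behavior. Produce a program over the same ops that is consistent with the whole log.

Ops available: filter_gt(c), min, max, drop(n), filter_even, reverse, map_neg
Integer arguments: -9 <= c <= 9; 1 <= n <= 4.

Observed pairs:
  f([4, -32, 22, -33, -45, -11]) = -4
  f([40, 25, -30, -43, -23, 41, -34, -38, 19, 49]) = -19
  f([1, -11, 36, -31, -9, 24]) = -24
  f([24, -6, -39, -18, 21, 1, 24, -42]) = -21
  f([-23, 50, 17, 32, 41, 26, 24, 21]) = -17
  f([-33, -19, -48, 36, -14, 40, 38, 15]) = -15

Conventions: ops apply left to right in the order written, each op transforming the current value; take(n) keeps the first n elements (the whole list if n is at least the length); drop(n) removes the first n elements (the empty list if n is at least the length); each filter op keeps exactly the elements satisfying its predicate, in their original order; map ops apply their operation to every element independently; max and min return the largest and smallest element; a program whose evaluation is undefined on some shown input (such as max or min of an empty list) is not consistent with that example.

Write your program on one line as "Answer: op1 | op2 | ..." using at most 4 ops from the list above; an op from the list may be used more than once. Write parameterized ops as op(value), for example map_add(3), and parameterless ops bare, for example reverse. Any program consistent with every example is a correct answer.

filter_gt(2) | map_neg | max

Check, running the answer program on each example:
  [4, -32, 22, -33, -45, -11] -> [4, 22] -> [-4, -22] -> -4
  [40, 25, -30, -43, -23, 41, -34, -38, 19, 49] -> [40, 25, 41, 19, 49] -> [-40, -25, -41, -19, -49] -> -19
  [1, -11, 36, -31, -9, 24] -> [36, 24] -> [-36, -24] -> -24
  [24, -6, -39, -18, 21, 1, 24, -42] -> [24, 21, 24] -> [-24, -21, -24] -> -21
  [-23, 50, 17, 32, 41, 26, 24, 21] -> [50, 17, 32, 41, 26, 24, 21] -> [-50, -17, -32, -41, -26, -24, -21] -> -17
  [-33, -19, -48, 36, -14, 40, 38, 15] -> [36, 40, 38, 15] -> [-36, -40, -38, -15] -> -15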